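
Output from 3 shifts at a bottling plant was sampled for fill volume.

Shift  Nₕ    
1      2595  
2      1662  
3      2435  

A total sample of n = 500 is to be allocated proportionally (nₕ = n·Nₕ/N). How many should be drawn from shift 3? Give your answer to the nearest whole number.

N = 2595 + 1662 + 2435 = 6692.
n_3 = 500·2435/6692 = 181.934... → 182.

182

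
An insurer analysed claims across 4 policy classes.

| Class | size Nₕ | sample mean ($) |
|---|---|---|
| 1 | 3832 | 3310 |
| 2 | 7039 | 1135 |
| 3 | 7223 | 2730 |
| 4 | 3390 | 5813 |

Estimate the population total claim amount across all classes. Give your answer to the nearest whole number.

60098045

Population total = Σ Nₕ·x̄ₕ (each stratum's size times its mean).
3832·3310 + 7039·1135 + 7223·2730 + 3390·5813 = 12683920 + 7989265 + 19718790 + 19706070 = 60098045.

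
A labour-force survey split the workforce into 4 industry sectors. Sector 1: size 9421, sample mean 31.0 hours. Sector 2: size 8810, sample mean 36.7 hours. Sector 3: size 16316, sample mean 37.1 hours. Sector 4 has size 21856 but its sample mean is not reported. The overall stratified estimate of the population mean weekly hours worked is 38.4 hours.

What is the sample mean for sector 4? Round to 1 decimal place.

Σ Nₕx̄ₕ = N·μ, so 21856·x̄_4 = 56403·38.4 − (9421·31.0 + 8810·36.7 + 16316·37.1).
= 2165875.2 − 1220701.6 = 945173.6.
x̄_4 = 945173.6 / 21856 = 43.245... → 43.2.

43.2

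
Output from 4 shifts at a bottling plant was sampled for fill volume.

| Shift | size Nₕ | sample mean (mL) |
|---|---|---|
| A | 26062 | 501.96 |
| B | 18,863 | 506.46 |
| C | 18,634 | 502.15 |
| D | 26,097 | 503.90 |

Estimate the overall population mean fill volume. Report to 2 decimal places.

x̄_st = (Σ Nₕx̄ₕ) / (Σ Nₕ) = (26062·501.96 + 18863·506.46 + 18634·502.15 + 26097·503.90) / 89656
= 45142777.9 / 89656 = 503.5110... → 503.51.

503.51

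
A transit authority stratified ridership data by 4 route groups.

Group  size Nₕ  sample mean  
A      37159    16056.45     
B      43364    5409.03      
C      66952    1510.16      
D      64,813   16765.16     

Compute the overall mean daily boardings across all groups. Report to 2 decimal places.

N = 37159 + 43364 + 66952 + 64813 = 212288.
Overall mean = Σ (Nₕ/N)·x̄ₕ — weight by population share, not a simple average.
Σ Nₕx̄ₕ = 37159·16056.45 + 43364·5409.03 + 66952·1510.16 + 64813·16765.16 = 596641625.55 + 234557176.92 + 101108232.32 + 1086600315.08 = 2018907349.87.
Divide by N: 2018907349.87 / 212288 = 9510.2283... → 9510.23.

9510.23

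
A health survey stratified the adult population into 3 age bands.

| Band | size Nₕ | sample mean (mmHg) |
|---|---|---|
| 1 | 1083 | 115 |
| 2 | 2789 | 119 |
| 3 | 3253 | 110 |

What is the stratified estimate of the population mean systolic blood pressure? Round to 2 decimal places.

114.28

x̄_st = (Σ Nₕx̄ₕ) / (Σ Nₕ) = (1083·115 + 2789·119 + 3253·110) / 7125
= 814266 / 7125 = 114.2829... → 114.28.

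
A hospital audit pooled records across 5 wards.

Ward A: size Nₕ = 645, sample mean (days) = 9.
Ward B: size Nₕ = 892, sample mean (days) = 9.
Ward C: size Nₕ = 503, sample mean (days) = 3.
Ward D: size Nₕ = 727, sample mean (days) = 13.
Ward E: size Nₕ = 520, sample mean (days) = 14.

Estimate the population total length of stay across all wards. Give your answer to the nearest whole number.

A: 645·9 = 5805
B: 892·9 = 8028
C: 503·3 = 1509
D: 727·13 = 9451
E: 520·14 = 7280
τ̂ = Σ Nₕx̄ₕ = 32073.

32073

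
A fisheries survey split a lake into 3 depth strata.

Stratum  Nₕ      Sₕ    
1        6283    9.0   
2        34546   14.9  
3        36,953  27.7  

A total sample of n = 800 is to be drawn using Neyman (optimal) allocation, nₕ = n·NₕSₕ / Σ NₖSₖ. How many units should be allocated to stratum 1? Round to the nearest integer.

28

1: NₕSₕ = 6283·9.0 = 56547
2: NₕSₕ = 34546·14.9 = 514735.4
3: NₕSₕ = 36953·27.7 = 1023598.1
Σ NₕSₕ = 1594880.5.
n_1 = 800·56547/1594880.5 = 28.364... → 28.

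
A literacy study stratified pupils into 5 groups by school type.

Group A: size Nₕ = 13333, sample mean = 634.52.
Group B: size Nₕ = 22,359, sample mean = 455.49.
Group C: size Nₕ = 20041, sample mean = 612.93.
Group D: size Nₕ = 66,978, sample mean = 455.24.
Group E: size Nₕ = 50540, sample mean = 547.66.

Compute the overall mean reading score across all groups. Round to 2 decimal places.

N = 13333 + 22359 + 20041 + 66978 + 50540 = 173251.
Overall mean = Σ (Nₕ/N)·x̄ₕ — weight by population share, not a simple average.
Σ Nₕx̄ₕ = 13333·634.52 + 22359·455.49 + 20041·612.93 + 66978·455.24 + 50540·547.66 = 8460055.16 + 10184300.91 + 12283730.13 + 30491064.72 + 27678736.4 = 89097887.32.
Divide by N: 89097887.32 / 173251 = 514.2706... → 514.27.

514.27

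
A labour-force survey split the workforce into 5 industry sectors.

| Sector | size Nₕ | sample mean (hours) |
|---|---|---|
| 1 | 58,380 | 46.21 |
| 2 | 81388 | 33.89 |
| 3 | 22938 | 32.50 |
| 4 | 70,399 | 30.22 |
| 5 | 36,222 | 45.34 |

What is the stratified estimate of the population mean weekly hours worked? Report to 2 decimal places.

37.02

N = 269327; weights Wₕ = Nₕ/N = (0.2168, 0.3022, 0.0852, 0.2614, 0.1345).
x̄_st = Σ Wₕ·x̄ₕ = 0.2168·46.21 + 0.3022·33.89 + 0.0852·32.50 + 0.2614·30.22 + 0.1345·45.34 ≈ 37.0228...
→ 37.02.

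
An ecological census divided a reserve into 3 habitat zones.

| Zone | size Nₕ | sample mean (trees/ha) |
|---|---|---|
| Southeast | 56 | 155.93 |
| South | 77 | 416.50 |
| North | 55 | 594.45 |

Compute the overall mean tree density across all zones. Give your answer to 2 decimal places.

390.94

N = 188; weights Wₕ = Nₕ/N = (0.2979, 0.4096, 0.2926).
x̄_st = Σ Wₕ·x̄ₕ = 0.2979·155.93 + 0.4096·416.50 + 0.2926·594.45 ≈ 390.9432...
→ 390.94.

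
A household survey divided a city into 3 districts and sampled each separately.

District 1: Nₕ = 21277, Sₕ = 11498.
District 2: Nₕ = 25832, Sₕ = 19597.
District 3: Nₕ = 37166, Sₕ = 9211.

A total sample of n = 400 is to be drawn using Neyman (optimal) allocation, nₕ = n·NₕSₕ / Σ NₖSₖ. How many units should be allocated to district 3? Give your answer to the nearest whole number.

Σ NₕSₕ = 21277·11498 + 25832·19597 + 37166·9211 = 1093208676.
Share for 3: 342336026/1093208676 = 0.31315.
n_3 = 400 × 0.31315 = 125.259... → 125.

125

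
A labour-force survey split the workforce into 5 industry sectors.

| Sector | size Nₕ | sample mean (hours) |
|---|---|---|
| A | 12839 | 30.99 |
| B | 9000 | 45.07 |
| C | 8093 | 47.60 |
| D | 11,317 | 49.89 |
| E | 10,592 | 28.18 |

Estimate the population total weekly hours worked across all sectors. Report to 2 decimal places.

2051825.10

Estimate total by summing Nₕ·x̄ₕ over strata.
12839·30.99 + 9000·45.07 + 8093·47.60 + 11317·49.89 + 10592·28.18 = 397880.61 + 405630 + 385226.8 + 564605.13 + 298482.56 = 2051825.10.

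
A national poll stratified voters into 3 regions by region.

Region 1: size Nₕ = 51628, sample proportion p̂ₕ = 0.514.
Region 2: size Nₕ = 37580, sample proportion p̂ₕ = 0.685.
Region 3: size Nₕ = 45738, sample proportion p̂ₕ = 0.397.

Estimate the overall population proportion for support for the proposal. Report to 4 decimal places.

0.5220

Wₕ = Nₕ/N with N = 134946: 0.3826, 0.2785, 0.3389.
p̂_st = 0.3826·0.514 + 0.2785·0.685 + 0.3389·0.397 ≈ 0.521965... → 0.5220.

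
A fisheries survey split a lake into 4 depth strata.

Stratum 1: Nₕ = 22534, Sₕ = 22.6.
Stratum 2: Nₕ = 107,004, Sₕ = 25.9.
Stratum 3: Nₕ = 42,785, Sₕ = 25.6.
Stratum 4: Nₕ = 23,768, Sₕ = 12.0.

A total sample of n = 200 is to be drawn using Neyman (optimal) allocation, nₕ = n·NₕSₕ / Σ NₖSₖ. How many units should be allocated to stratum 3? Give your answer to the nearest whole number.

47

1: NₕSₕ = 22534·22.6 = 509268.4
2: NₕSₕ = 107004·25.9 = 2771403.6
3: NₕSₕ = 42785·25.6 = 1095296
4: NₕSₕ = 23768·12.0 = 285216
Σ NₕSₕ = 4661184.
n_3 = 200·1095296/4661184 = 46.996... → 47.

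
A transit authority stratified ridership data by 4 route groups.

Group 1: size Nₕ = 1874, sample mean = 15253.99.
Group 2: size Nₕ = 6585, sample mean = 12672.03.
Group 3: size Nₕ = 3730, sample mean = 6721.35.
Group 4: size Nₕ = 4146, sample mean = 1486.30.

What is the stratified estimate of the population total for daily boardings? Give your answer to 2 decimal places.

143264130.11

1: 1874·15253.99 = 28585977.26
2: 6585·12672.03 = 83445317.55
3: 3730·6721.35 = 25070635.5
4: 4146·1486.30 = 6162199.8
τ̂ = Σ Nₕx̄ₕ = 143264130.11.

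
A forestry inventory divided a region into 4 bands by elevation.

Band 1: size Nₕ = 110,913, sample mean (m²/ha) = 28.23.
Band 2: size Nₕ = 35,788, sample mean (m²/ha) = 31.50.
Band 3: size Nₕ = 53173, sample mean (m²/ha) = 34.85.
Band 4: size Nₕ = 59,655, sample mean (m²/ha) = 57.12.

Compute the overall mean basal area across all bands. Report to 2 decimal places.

36.68

N = 110913 + 35788 + 53173 + 59655 = 259529.
The stratified mean weights each stratum mean by its population share Nₕ/N.
Σ Nₕx̄ₕ = 110913·28.23 + 35788·31.50 + 53173·34.85 + 59655·57.12 = 3131073.99 + 1127322 + 1853079.05 + 3407493.6 = 9518968.64.
Divide by N: 9518968.64 / 259529 = 36.6779... → 36.68.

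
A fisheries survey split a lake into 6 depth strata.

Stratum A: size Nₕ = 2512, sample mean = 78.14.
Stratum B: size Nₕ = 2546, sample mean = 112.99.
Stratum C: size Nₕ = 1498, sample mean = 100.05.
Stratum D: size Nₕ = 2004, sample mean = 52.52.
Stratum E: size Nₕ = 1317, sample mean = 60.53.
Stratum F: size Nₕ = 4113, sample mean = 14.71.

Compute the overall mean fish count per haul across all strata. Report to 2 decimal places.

N = 13990; weights Wₕ = Nₕ/N = (0.1796, 0.1820, 0.1071, 0.1432, 0.0941, 0.2940).
x̄_st = Σ Wₕ·x̄ₕ = 0.1796·78.14 + 0.1820·112.99 + 0.1071·100.05 + 0.1432·52.52 + 0.0941·60.53 + 0.2940·14.71 ≈ 62.8524...
→ 62.85.

62.85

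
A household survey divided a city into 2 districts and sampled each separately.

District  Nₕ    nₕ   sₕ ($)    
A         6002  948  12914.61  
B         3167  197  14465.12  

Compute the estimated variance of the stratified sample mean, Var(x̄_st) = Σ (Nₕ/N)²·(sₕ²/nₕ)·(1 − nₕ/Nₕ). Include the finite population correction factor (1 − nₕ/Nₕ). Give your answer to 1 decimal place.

N = 9169; Wₕ = Nₕ/N.
district A: (6002/9169)²·12914.61²/948·(1 − 948/6002) = 63480.6752
district B: (3167/9169)²·14465.12²/197·(1 − 197/3167) = 118833.3725
Sum = 182314.0477 → 182314.0.

182314.0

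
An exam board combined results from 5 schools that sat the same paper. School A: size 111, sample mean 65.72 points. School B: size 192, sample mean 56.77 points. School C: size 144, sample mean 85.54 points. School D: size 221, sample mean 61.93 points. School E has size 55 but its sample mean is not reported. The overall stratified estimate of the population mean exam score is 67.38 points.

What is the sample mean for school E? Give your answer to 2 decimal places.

82.12

Σ Nₕx̄ₕ = N·μ, so 55·x̄_E = 723·67.38 − (111·65.72 + 192·56.77 + 144·85.54 + 221·61.93).
= 48715.74 − 44199.05 = 4516.69.
x̄_E = 4516.69 / 55 = 82.1216... → 82.12.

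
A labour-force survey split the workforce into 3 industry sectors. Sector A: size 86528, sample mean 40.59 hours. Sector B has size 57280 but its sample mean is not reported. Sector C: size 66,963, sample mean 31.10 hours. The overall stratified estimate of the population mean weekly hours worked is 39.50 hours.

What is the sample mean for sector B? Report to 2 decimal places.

47.67

Σ Nₕx̄ₕ = N·μ, so 57280·x̄_B = 210771·39.50 − (86528·40.59 + 66963·31.10).
= 8325454.5 − 5594720.82 = 2730733.68.
x̄_B = 2730733.68 / 57280 = 47.6734... → 47.67.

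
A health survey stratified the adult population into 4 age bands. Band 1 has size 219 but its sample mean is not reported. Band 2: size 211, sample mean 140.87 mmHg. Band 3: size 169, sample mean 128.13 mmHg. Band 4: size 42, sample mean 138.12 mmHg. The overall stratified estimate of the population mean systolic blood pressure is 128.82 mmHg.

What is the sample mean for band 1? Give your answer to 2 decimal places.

115.96

N = 219 + 211 + 169 + 42 = 641.
Overall total = μ·N = 128.82·641 = 82573.62.
Subtract the known strata: 211·140.87 + 169·128.13 + 42·138.12 = 57178.58.
Remaining total for band 1: 82573.62 − 57178.58 = 25395.04.
Divide by its size: 25395.04 / 219 = 115.9591... → 115.96.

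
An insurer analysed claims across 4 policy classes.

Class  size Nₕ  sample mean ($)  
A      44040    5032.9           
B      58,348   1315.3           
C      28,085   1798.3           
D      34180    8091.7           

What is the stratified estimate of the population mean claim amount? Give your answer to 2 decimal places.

N = 164653; weights Wₕ = Nₕ/N = (0.2675, 0.3544, 0.1706, 0.2076).
x̄_st = Σ Wₕ·x̄ₕ = 0.2675·5032.9 + 0.3544·1315.3 + 0.1706·1798.3 + 0.2076·8091.7 ≈ 3798.7380...
→ 3798.74.

3798.74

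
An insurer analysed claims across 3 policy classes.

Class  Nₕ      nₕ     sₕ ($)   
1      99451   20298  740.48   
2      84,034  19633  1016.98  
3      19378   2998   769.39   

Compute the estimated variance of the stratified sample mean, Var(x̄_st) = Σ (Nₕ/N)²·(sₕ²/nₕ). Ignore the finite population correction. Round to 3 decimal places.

17.333

N = 202863; Wₕ = Nₕ/N.
class 1: (99451/202863)²·740.48²/20298 = 6.492113
class 2: (84034/202863)²·1016.98²/19633 = 9.039461
class 3: (19378/202863)²·769.39²/2998 = 1.801663
Sum = 17.333237 → 17.333.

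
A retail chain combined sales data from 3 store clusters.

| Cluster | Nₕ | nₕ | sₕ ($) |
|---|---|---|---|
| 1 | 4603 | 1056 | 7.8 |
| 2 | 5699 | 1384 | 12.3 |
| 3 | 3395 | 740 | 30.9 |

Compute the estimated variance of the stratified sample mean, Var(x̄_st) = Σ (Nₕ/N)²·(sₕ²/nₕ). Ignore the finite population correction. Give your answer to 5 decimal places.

0.10470

N = 13697. Term for each stratum: Wₕ²sₕ²/nₕ.
Var(x̄_st) = 0.00650663 + 0.01892433 + 0.07927092 = 0.10470188 → 0.10470.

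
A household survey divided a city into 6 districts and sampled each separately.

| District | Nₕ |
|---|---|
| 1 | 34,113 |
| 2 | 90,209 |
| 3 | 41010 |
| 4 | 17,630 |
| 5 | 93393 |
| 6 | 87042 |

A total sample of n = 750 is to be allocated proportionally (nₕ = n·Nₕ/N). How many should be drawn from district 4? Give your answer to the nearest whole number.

N = 34113 + 90209 + 41010 + 17630 + 93393 + 87042 = 363397.
n_4 = 750·17630/363397 = 36.386... → 36.

36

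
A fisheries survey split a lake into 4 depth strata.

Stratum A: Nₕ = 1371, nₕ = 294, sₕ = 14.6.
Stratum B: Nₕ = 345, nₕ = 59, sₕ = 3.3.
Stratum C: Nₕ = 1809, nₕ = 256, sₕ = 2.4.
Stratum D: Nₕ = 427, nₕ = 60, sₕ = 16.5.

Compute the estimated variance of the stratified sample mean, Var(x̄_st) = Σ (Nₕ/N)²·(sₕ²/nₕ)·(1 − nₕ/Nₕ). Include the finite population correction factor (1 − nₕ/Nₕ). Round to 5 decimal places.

0.11929

N = 3952; Wₕ = Nₕ/N.
stratum A: (1371/3952)²·14.6²/294·(1 − 294/1371) = 0.06854530
stratum B: (345/3952)²·3.3²/59·(1 − 59/345) = 0.00116608
stratum C: (1809/3952)²·2.4²/256·(1 − 256/1809) = 0.00404724
stratum D: (427/3952)²·16.5²/60·(1 − 60/427) = 0.04552780
Sum = 0.11928642 → 0.11929.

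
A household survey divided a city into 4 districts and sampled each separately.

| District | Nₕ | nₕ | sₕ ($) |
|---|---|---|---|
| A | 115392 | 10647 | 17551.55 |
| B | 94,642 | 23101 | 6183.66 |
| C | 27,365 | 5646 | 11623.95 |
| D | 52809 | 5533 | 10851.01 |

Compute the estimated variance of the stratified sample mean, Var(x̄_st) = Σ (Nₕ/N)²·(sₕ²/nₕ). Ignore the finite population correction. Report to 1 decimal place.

5667.9

N = 290208; Wₕ = Nₕ/N.
district A: (115392/290208)²·17551.55²/10647 = 4574.4232
district B: (94642/290208)²·6183.66²/23101 = 176.0392
district C: (27365/290208)²·11623.95²/5646 = 212.7839
district D: (52809/290208)²·10851.01²/5533 = 704.6554
Sum = 5667.9017 → 5667.9.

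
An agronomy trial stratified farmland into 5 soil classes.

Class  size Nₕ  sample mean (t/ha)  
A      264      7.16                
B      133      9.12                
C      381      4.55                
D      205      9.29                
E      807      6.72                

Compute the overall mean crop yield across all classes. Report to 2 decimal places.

6.80

N = 1790; weights Wₕ = Nₕ/N = (0.1475, 0.0743, 0.2128, 0.1145, 0.4508).
x̄_st = Σ Wₕ·x̄ₕ = 0.1475·7.16 + 0.0743·9.12 + 0.2128·4.55 + 0.1145·9.29 + 0.4508·6.72 ≈ 6.7957...
→ 6.80.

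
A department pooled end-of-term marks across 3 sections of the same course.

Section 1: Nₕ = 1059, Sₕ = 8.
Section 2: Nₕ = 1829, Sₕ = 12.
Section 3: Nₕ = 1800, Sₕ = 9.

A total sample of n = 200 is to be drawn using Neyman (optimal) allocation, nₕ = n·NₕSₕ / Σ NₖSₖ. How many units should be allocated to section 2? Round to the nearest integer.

1: NₕSₕ = 1059·8 = 8472
2: NₕSₕ = 1829·12 = 21948
3: NₕSₕ = 1800·9 = 16200
Σ NₕSₕ = 46620.
n_2 = 200·21948/46620 = 94.157... → 94.

94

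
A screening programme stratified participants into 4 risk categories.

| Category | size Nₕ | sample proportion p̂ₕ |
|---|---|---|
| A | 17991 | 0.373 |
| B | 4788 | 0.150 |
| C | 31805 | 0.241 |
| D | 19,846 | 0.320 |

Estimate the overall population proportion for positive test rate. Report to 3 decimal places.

N = 17991 + 4788 + 31805 + 19846 = 74430.
Overall proportion = Σ (Nₕ/N)·p̂ₕ.
Σ Nₕp̂ₕ = 6710.643 + 718.2 + 7665.005 + 6350.72 = 21444.568.
21444.568 / 74430 = 0.28812... → 0.288.

0.288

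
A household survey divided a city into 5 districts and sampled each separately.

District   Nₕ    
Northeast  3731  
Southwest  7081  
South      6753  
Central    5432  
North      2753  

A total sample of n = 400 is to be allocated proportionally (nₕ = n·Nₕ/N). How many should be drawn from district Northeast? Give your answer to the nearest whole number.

Share of district Northeast = 3731/25750 = 0.14489.
Allocate 400 × 0.14489 = 57.957... → 58.

58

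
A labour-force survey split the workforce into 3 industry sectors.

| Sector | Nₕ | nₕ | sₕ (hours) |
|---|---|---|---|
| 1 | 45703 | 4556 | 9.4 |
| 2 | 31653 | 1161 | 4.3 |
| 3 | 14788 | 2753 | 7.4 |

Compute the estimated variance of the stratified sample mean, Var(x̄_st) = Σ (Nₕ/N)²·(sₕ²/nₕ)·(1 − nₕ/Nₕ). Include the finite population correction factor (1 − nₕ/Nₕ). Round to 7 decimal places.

N = 92144; Wₕ = Nₕ/N.
sector 1: (45703/92144)²·9.4²/4556·(1 − 4556/45703) = 0.0042955695
sector 2: (31653/92144)²·4.3²/1161·(1 − 1161/31653) = 0.0018103867
sector 3: (14788/92144)²·7.4²/2753·(1 − 2753/14788) = 0.0004169449
Sum = 0.0065229012 → 0.0065229.

0.0065229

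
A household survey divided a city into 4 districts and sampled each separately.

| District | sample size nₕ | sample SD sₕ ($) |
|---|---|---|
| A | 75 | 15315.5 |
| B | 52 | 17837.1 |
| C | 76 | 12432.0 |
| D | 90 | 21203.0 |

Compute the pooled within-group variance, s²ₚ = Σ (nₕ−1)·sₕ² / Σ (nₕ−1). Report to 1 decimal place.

294765132.7

A: (75−1)·15315.5² = 74·234564540.25 = 17357775978.5
B: (52−1)·17837.1² = 51·318162136.41 = 16226268956.91
C: (76−1)·12432.0² = 75·154554624 = 11591596800
D: (90−1)·21203.0² = 89·449567209 = 40011481601
Numerator = 85187123336.41; denominator = Σ(nₕ−1) = 289.
s²ₚ = 85187123336.41/289 = 294765132.652... → 294765132.7.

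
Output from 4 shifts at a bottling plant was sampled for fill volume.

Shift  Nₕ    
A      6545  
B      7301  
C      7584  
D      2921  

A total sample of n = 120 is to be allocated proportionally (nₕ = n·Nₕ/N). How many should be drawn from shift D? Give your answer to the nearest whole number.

Share of shift D = 2921/24351 = 0.11995.
Allocate 120 × 0.11995 = 14.394... → 14.

14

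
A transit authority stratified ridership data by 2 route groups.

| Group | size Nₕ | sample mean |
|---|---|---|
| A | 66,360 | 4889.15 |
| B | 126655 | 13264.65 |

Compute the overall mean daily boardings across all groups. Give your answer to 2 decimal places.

10385.09

N = 66360 + 126655 = 193015.
Overall mean = Σ (Nₕ/N)·x̄ₕ — weight by population share, not a simple average.
Σ Nₕx̄ₕ = 66360·4889.15 + 126655·13264.65 = 324443994 + 1680034245.75 = 2004478239.75.
Divide by N: 2004478239.75 / 193015 = 10385.0905... → 10385.09.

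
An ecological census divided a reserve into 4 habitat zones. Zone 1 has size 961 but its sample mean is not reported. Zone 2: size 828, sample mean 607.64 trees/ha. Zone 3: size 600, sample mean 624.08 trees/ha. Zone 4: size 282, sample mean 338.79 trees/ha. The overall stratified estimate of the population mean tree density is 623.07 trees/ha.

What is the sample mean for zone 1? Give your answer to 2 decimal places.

N = 961 + 828 + 600 + 282 = 2671.
Overall total = μ·N = 623.07·2671 = 1664219.97.
Subtract the known strata: 828·607.64 + 600·624.08 + 282·338.79 = 973112.7.
Remaining total for zone 1: 1664219.97 − 973112.7 = 691107.27.
Divide by its size: 691107.27 / 961 = 719.1543... → 719.15.

719.15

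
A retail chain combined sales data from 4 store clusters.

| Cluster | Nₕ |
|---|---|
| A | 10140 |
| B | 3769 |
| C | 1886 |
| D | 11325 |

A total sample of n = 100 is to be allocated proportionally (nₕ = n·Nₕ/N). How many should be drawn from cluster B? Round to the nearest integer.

14

Share of cluster B = 3769/27120 = 0.13897.
Allocate 100 × 0.13897 = 13.897... → 14.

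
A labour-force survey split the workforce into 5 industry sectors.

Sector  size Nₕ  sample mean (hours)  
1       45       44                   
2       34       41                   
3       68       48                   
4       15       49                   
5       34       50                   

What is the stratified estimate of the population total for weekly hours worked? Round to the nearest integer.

9073

1: 45·44 = 1980
2: 34·41 = 1394
3: 68·48 = 3264
4: 15·49 = 735
5: 34·50 = 1700
τ̂ = Σ Nₕx̄ₕ = 9073.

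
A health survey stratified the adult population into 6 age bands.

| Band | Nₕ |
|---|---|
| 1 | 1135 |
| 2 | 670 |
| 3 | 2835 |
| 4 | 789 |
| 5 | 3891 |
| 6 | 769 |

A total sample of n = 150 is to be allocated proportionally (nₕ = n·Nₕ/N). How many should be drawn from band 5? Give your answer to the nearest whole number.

58

N = 1135 + 670 + 2835 + 789 + 3891 + 769 = 10089.
n_5 = 150·3891/10089 = 57.850... → 58.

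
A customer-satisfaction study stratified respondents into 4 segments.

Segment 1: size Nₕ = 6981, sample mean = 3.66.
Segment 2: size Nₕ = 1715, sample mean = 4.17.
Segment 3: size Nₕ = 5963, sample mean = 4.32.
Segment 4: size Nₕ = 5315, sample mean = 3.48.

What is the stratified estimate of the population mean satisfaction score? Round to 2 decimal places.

3.85

x̄_st = (Σ Nₕx̄ₕ) / (Σ Nₕ) = (6981·3.66 + 1715·4.17 + 5963·4.32 + 5315·3.48) / 19974
= 76958.37 / 19974 = 3.8529... → 3.85.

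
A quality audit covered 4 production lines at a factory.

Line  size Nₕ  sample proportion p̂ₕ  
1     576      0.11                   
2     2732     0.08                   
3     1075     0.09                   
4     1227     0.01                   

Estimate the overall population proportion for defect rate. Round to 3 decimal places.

0.070

N = 576 + 2732 + 1075 + 1227 = 5610.
Overall proportion = Σ (Nₕ/N)·p̂ₕ.
Σ Nₕp̂ₕ = 63.36 + 218.56 + 96.75 + 12.27 = 390.94.
390.94 / 5610 = 0.06969... → 0.070.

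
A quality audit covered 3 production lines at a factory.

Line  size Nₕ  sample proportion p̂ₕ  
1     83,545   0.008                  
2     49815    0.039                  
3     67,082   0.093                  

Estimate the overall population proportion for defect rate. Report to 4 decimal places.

0.0442

Wₕ = Nₕ/N with N = 200442: 0.4168, 0.2485, 0.3347.
p̂_st = 0.4168·0.008 + 0.2485·0.039 + 0.3347·0.093 ≈ 0.044151... → 0.0442.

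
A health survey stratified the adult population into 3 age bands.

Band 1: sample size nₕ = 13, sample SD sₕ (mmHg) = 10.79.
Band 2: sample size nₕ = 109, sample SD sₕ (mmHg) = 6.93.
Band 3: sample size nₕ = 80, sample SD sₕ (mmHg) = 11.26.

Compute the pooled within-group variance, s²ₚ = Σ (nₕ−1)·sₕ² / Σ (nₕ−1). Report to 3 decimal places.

Degrees of freedom: 12 + 108 + 79 = 199.
Σ(nₕ−1)sₕ² = 12·116.4241 + 108·48.0249 + 79·126.7876 = 16599.9988.
s²ₚ = 16599.9988 / 199 = 83.41708... → 83.417.

83.417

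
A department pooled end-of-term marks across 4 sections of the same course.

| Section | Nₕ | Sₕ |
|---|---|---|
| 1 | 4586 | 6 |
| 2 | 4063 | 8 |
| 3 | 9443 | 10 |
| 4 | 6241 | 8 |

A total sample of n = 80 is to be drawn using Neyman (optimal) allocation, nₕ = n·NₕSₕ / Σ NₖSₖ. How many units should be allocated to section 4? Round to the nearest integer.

20

1: NₕSₕ = 4586·6 = 27516
2: NₕSₕ = 4063·8 = 32504
3: NₕSₕ = 9443·10 = 94430
4: NₕSₕ = 6241·8 = 49928
Σ NₕSₕ = 204378.
n_4 = 80·49928/204378 = 19.543... → 20.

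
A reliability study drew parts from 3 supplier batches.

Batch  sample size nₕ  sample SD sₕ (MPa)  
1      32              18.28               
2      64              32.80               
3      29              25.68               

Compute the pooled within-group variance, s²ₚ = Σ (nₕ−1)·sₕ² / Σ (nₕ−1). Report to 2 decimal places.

1: (32−1)·18.28² = 31·334.1584 = 10358.9104
2: (64−1)·32.80² = 63·1075.84 = 67777.92
3: (29−1)·25.68² = 28·659.4624 = 18464.9472
Numerator = 96601.7776; denominator = Σ(nₕ−1) = 122.
s²ₚ = 96601.7776/122 = 791.8178... → 791.82.

791.82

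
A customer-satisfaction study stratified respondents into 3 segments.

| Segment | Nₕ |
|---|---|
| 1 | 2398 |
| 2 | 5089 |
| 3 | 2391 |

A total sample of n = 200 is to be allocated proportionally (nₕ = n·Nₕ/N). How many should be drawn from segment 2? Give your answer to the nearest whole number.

Share of segment 2 = 5089/9878 = 0.51519.
Allocate 200 × 0.51519 = 103.037... → 103.

103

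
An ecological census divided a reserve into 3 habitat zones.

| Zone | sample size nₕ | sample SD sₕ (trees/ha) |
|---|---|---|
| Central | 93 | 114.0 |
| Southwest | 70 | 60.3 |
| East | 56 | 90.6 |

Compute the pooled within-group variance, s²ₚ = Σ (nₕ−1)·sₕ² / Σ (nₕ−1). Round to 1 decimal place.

Degrees of freedom: 92 + 69 + 55 = 216.
Σ(nₕ−1)sₕ² = 92·12996 + 69·3636.09 + 55·8208.36 = 1897982.01.
s²ₚ = 1897982.01 / 216 = 8786.954... → 8787.0.

8787.0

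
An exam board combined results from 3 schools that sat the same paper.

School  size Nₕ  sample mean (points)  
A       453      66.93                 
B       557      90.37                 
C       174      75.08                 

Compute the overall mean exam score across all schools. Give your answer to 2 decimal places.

N = 453 + 557 + 174 = 1184.
Overall mean = Σ (Nₕ/N)·x̄ₕ — weight by population share, not a simple average.
Σ Nₕx̄ₕ = 453·66.93 + 557·90.37 + 174·75.08 = 30319.29 + 50336.09 + 13063.92 = 93719.3.
Divide by N: 93719.3 / 1184 = 79.1548... → 79.15.

79.15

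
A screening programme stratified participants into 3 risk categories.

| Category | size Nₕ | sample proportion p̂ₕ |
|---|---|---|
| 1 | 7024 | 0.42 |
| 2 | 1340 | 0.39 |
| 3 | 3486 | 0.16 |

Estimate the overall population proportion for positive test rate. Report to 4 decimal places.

N = 7024 + 1340 + 3486 = 11850.
Overall proportion = Σ (Nₕ/N)·p̂ₕ.
Σ Nₕp̂ₕ = 2950.08 + 522.6 + 557.76 = 4030.44.
4030.44 / 11850 = 0.340122... → 0.3401.

0.3401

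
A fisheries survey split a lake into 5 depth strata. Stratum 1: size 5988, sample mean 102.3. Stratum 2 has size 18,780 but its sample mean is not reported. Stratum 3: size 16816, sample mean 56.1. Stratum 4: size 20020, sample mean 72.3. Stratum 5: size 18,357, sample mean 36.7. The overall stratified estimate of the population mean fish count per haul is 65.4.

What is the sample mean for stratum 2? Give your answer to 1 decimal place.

N = 5988 + 18780 + 16816 + 20020 + 18357 = 79961.
Overall total = μ·N = 65.4·79961 = 5229449.4.
Subtract the known strata: 5988·102.3 + 16816·56.1 + 20020·72.3 + 18357·36.7 = 3677097.9.
Remaining total for stratum 2: 5229449.4 − 3677097.9 = 1552351.5.
Divide by its size: 1552351.5 / 18780 = 82.660... → 82.7.

82.7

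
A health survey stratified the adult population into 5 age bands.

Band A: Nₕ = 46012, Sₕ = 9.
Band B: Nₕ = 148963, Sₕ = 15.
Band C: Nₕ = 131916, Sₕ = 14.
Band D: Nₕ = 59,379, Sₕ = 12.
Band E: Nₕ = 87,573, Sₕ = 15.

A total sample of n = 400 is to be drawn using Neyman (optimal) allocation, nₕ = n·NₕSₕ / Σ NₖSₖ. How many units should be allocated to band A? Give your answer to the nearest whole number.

25

A: NₕSₕ = 46012·9 = 414108
B: NₕSₕ = 148963·15 = 2234445
C: NₕSₕ = 131916·14 = 1846824
D: NₕSₕ = 59379·12 = 712548
E: NₕSₕ = 87573·15 = 1313595
Σ NₕSₕ = 6521520.
n_A = 400·414108/6521520 = 25.399... → 25.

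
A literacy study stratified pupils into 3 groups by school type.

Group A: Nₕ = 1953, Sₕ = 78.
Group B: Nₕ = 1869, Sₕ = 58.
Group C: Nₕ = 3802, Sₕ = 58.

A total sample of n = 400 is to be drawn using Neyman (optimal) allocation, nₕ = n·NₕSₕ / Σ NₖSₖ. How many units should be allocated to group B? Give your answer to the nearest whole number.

90

A: NₕSₕ = 1953·78 = 152334
B: NₕSₕ = 1869·58 = 108402
C: NₕSₕ = 3802·58 = 220516
Σ NₕSₕ = 481252.
n_B = 400·108402/481252 = 90.100... → 90.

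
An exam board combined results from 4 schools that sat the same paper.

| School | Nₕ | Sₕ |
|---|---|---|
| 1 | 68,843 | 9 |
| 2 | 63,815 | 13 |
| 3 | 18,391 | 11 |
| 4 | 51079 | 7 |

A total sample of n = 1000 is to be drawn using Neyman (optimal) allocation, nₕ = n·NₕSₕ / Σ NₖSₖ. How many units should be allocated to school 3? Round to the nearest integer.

Σ NₕSₕ = 68843·9 + 63815·13 + 18391·11 + 51079·7 = 2009036.
Share for 3: 202301/2009036 = 0.10070.
n_3 = 1000 × 0.10070 = 100.696... → 101.

101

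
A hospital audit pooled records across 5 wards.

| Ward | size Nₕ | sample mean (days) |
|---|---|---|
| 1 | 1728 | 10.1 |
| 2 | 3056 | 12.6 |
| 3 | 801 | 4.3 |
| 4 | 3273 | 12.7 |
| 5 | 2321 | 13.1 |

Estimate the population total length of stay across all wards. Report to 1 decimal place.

Estimate total by summing Nₕ·x̄ₕ over strata.
1728·10.1 + 3056·12.6 + 801·4.3 + 3273·12.7 + 2321·13.1 = 17452.8 + 38505.6 + 3444.3 + 41567.1 + 30405.1 = 131374.9.

131374.9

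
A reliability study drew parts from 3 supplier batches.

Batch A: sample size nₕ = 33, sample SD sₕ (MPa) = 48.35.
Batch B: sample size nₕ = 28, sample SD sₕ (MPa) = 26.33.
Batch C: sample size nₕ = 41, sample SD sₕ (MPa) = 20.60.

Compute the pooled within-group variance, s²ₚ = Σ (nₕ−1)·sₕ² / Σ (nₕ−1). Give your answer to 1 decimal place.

1116.2

A: (33−1)·48.35² = 32·2337.7225 = 74807.12
B: (28−1)·26.33² = 27·693.2689 = 18718.2603
C: (41−1)·20.60² = 40·424.36 = 16974.4
Numerator = 110499.7803; denominator = Σ(nₕ−1) = 99.
s²ₚ = 110499.7803/99 = 1116.159... → 1116.2.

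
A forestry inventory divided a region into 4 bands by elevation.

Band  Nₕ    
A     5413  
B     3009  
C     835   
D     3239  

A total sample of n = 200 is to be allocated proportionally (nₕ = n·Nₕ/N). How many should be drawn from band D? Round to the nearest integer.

52

Share of band D = 3239/12496 = 0.25920.
Allocate 200 × 0.25920 = 51.841... → 52.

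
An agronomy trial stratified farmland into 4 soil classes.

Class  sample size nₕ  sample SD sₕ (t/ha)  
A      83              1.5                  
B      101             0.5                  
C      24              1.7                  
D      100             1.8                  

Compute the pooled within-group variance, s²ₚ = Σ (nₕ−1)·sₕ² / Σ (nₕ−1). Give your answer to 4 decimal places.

Degrees of freedom: 82 + 100 + 23 + 99 = 304.
Σ(nₕ−1)sₕ² = 82·2.25 + 100·0.25 + 23·2.89 + 99·3.24 = 596.73.
s²ₚ = 596.73 / 304 = 1.962928... → 1.9629.

1.9629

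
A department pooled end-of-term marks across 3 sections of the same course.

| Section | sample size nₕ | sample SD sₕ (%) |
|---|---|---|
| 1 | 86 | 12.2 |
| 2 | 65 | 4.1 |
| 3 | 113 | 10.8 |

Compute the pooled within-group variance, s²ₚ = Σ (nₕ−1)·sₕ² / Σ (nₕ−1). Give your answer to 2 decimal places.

Degrees of freedom: 85 + 64 + 112 = 261.
Σ(nₕ−1)sₕ² = 85·148.84 + 64·16.81 + 112·116.64 = 26790.92.
s²ₚ = 26790.92 / 261 = 102.6472... → 102.65.

102.65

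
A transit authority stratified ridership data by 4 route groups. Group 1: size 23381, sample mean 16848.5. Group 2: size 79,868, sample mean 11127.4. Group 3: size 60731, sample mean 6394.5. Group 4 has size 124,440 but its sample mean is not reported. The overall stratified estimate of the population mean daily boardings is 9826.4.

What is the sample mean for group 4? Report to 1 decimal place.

9346.9

Σ Nₕx̄ₕ = N·μ, so 124440·x̄_4 = 288420·9826.4 − (23381·16848.5 + 79868·11127.4 + 60731·6394.5).
= 2834130288 − 1671002341.2 = 1163127946.8.
x̄_4 = 1163127946.8 / 124440 = 9346.898... → 9346.9.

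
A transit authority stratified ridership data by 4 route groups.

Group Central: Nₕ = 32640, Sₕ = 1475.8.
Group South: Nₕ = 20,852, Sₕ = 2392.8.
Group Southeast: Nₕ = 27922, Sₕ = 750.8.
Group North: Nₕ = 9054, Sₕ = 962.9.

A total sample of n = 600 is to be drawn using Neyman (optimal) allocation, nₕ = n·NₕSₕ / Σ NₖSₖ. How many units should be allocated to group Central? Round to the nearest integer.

226

Central: NₕSₕ = 32640·1475.8 = 48170112
South: NₕSₕ = 20852·2392.8 = 49894665.6
Southeast: NₕSₕ = 27922·750.8 = 20963837.6
North: NₕSₕ = 9054·962.9 = 8718096.6
Σ NₕSₕ = 127746711.8.
n_Central = 600·48170112/127746711.8 = 226.245... → 226.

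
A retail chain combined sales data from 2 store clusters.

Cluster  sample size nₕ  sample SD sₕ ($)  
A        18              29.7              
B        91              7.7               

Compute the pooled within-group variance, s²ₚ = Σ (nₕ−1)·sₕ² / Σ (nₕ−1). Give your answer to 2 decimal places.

Degrees of freedom: 17 + 90 = 107.
Σ(nₕ−1)sₕ² = 17·882.09 + 90·59.29 = 20331.63.
s²ₚ = 20331.63 / 107 = 190.0152... → 190.02.

190.02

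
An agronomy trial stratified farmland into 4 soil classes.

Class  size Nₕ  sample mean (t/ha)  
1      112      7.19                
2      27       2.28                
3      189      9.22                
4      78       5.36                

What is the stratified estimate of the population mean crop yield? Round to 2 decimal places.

N = 112 + 27 + 189 + 78 = 406.
The stratified mean weights each stratum mean by its population share Nₕ/N.
Σ Nₕx̄ₕ = 112·7.19 + 27·2.28 + 189·9.22 + 78·5.36 = 805.28 + 61.56 + 1742.58 + 418.08 = 3027.5.
Divide by N: 3027.5 / 406 = 7.4569... → 7.46.

7.46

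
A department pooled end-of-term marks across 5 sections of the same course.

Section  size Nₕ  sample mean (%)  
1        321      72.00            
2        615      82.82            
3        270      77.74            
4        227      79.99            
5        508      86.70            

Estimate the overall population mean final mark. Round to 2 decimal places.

N = 321 + 615 + 270 + 227 + 508 = 1941.
Weight each subgroup mean by Nₕ/N and sum.
Σ Nₕx̄ₕ = 321·72.00 + 615·82.82 + 270·77.74 + 227·79.99 + 508·86.70 = 23112 + 50934.3 + 20989.8 + 18157.73 + 44043.6 = 157237.43.
Divide by N: 157237.43 / 1941 = 81.0085... → 81.01.

81.01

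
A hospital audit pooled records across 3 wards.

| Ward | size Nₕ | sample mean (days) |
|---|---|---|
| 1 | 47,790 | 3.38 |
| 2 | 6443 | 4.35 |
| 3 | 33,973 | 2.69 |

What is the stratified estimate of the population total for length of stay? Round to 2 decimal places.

Estimate total by summing Nₕ·x̄ₕ over strata.
47790·3.38 + 6443·4.35 + 33973·2.69 = 161530.2 + 28027.05 + 91387.37 = 280944.62.

280944.62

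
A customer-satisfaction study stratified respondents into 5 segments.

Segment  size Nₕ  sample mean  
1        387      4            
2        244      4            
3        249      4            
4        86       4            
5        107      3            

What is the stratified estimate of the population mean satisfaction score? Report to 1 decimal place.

x̄_st = (Σ Nₕx̄ₕ) / (Σ Nₕ) = (387·4 + 244·4 + 249·4 + 86·4 + 107·3) / 1073
= 4185 / 1073 = 3.900... → 3.9.

3.9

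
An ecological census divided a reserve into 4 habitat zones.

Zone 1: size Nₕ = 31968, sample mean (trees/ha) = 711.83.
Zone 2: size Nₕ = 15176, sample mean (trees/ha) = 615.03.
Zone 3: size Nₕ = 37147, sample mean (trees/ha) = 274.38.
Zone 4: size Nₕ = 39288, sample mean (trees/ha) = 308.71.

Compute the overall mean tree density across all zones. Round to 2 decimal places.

440.29

N = 31968 + 15176 + 37147 + 39288 = 123579.
Overall mean = Σ (Nₕ/N)·x̄ₕ — weight by population share, not a simple average.
Σ Nₕx̄ₕ = 31968·711.83 + 15176·615.03 + 37147·274.38 + 39288·308.71 = 22755781.44 + 9333695.28 + 10192393.86 + 12128598.48 = 54410469.06.
Divide by N: 54410469.06 / 123579 = 440.2890... → 440.29.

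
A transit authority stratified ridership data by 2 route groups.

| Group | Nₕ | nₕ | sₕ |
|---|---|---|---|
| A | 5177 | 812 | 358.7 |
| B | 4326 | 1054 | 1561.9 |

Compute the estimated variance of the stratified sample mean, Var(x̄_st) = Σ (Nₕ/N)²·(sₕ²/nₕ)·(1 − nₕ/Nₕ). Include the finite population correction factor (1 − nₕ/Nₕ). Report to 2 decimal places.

402.43

N = 9503. Term for each stratum: Wₕ²sₕ²/nₕ·(1−nₕ/Nₕ).
Var(x̄_st) = 39.65041 + 362.78071 = 402.43112 → 402.43.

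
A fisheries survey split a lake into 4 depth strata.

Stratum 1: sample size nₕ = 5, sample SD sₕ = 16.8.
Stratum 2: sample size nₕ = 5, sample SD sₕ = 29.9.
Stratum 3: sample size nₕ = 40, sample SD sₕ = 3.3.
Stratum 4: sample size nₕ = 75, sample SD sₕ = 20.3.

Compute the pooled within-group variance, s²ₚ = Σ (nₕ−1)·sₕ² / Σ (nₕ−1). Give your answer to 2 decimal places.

1: (5−1)·16.8² = 4·282.24 = 1128.96
2: (5−1)·29.9² = 4·894.01 = 3576.04
3: (40−1)·3.3² = 39·10.89 = 424.71
4: (75−1)·20.3² = 74·412.09 = 30494.66
Numerator = 35624.37; denominator = Σ(nₕ−1) = 121.
s²ₚ = 35624.37/121 = 294.4163... → 294.42.

294.42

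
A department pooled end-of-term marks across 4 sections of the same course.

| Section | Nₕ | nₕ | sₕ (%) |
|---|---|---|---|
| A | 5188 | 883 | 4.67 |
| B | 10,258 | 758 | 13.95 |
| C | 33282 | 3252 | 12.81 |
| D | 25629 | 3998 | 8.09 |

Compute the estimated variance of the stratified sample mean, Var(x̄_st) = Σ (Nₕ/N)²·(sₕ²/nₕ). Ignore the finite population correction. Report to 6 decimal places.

N = 74357. Term for each stratum: Wₕ²sₕ²/nₕ.
Var(x̄_st) = 0.000120235 + 0.004886083 + 0.010109341 + 0.001944795 = 0.017060454 → 0.017060.

0.017060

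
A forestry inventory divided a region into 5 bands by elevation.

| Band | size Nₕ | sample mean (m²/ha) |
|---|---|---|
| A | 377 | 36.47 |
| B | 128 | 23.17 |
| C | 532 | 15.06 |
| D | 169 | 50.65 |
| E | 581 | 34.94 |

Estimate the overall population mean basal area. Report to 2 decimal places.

29.99

N = 1787; weights Wₕ = Nₕ/N = (0.2110, 0.0716, 0.2977, 0.0946, 0.3251).
x̄_st = Σ Wₕ·x̄ₕ = 0.2110·36.47 + 0.0716·23.17 + 0.2977·15.06 + 0.0946·50.65 + 0.3251·34.94 ≈ 29.9871...
→ 29.99.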